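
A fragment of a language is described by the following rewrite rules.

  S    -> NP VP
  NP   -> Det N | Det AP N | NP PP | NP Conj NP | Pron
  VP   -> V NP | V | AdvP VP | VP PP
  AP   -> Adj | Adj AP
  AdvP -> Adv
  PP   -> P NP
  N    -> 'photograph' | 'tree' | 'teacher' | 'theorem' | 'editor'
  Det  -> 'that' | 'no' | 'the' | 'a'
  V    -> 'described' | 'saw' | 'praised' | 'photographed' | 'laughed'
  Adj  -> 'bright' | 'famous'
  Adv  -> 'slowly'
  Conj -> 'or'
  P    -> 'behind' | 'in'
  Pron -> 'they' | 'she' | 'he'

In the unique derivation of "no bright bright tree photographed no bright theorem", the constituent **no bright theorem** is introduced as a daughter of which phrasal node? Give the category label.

S
  NP
    Det: no
    AP
      Adj: bright
      AP
        Adj: bright
    N: tree
  VP
    V: photographed
    NP
      Det: no
      AP
        Adj: bright
      N: theorem
The span 'no bright theorem' is the NP node built by NP → Det AP N.
Its mother is the VP built by VP → V NP.

VP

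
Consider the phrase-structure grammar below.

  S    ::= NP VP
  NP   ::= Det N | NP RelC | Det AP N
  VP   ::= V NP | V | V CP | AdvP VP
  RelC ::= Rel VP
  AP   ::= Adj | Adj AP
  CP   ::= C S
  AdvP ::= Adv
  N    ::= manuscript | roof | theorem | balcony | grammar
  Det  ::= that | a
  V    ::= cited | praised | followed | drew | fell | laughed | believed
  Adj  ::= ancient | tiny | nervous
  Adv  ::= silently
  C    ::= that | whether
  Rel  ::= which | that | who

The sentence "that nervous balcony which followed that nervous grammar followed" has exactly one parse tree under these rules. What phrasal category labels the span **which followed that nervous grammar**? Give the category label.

RelC

[S [NP [NP [Det that] [AP [Adj nervous]] [N balcony]] [RelC [Rel which] [VP [V followed] [NP [Det that] [AP [Adj nervous]] [N grammar]]]]] [VP [V followed]]]
The span 'which followed that nervous grammar' is the RelC node built by RelC → Rel VP.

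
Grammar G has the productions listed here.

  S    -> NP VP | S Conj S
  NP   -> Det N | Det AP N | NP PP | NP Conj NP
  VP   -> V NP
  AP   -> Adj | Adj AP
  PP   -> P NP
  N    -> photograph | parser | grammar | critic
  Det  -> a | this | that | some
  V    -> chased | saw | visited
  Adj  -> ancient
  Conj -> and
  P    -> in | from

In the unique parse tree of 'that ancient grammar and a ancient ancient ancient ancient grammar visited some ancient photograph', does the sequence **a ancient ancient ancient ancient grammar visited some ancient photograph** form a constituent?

No

[S [NP [NP [Det that] [AP [Adj ancient]] [N grammar]] [Conj and] [NP [Det a] [AP [Adj ancient] [AP [Adj ancient] [AP [Adj ancient] [AP [Adj ancient]]]]] [N grammar]]] [VP [V visited] [NP [Det some] [AP [Adj ancient]] [N photograph]]]]
The smallest constituent containing 'a ancient ancient ancient ancient grammar visited some ancient photograph' is the S spanning 'that ancient grammar and a ancient ancient ancient ancient grammar visited some ancient photograph'; no single node in the tree dominates exactly the given words.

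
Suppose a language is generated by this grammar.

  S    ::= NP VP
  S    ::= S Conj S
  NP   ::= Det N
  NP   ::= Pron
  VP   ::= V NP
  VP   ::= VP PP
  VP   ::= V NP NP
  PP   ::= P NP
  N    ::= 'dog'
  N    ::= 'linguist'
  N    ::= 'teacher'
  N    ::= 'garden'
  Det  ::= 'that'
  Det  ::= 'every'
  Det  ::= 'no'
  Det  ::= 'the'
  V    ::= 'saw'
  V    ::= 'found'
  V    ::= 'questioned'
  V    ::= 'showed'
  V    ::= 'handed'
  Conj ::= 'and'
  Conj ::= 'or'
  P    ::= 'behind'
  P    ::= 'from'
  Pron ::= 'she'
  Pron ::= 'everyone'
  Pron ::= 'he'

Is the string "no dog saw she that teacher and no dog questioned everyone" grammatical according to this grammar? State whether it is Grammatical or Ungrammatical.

Grammatical

[S [S [NP [Det no] [N dog]] [VP [V saw] [NP [Pron she]] [NP [Det that] [N teacher]]]] [Conj and] [S [NP [Det no] [N dog]] [VP [V questioned] [NP [Pron everyone]]]]]
Each bracket corresponds to one application of a listed rule, so the string is derivable from S.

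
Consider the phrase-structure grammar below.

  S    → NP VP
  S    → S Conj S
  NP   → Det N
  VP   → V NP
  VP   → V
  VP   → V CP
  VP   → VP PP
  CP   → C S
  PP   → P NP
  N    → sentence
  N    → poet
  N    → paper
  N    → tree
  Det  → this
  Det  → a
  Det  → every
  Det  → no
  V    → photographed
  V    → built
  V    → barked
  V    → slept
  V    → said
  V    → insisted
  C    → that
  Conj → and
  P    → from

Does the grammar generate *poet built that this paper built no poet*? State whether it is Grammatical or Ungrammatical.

For S → NP VP, no prefix of the string parses as an NP. The alternative S rule S → S Conj S likewise has no satisfying split.

Ungrammatical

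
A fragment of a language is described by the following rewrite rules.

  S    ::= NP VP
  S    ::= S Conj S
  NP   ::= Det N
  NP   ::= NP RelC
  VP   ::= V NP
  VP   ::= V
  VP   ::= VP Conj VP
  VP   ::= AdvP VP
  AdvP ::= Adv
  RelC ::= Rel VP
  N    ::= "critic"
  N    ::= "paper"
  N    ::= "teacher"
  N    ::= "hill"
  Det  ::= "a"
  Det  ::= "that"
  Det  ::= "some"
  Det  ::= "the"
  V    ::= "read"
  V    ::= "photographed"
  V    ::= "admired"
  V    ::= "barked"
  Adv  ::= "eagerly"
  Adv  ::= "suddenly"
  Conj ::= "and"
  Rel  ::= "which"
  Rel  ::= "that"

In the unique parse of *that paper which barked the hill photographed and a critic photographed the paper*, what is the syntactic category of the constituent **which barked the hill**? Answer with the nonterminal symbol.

[S [S [NP [NP [Det that] [N paper]] [RelC [Rel which] [VP [V barked] [NP [Det the] [N hill]]]]] [VP [V photographed]]] [Conj and] [S [NP [Det a] [N critic]] [VP [V photographed] [NP [Det the] [N paper]]]]]
The span 'which barked the hill' is the RelC node built by RelC → Rel VP.

RelC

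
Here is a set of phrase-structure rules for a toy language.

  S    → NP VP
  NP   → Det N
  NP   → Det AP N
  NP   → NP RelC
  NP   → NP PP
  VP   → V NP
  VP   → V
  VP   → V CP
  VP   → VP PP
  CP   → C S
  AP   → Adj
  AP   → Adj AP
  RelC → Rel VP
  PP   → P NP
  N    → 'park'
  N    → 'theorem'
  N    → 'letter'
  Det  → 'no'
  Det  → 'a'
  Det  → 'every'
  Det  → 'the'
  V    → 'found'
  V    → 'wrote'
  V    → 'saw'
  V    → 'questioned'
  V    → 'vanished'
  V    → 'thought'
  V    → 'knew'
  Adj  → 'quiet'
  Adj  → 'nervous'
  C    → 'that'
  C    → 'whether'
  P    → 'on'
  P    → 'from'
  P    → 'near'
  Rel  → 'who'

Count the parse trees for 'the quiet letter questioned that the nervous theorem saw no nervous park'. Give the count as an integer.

[S [NP [Det the] [AP [Adj quiet]] [N letter]] [VP [V questioned] [CP [C that] [S [NP [Det the] [AP [Adj nervous]] [N theorem]] [VP [V saw] [NP [Det no] [AP [Adj nervous]] [N park]]]]]]]
No rule offers an alternative attachment or grouping for any span, so this is the only derivation.

1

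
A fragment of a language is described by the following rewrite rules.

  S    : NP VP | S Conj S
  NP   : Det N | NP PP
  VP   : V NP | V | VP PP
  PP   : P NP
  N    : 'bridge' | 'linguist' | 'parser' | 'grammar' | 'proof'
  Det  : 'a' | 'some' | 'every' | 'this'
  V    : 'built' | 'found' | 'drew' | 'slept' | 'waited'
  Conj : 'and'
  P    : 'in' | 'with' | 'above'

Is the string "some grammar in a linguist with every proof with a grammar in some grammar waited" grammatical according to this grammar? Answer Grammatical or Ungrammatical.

[S [NP [NP [Det some] [N grammar]] [PP [P in] [NP [NP [Det a] [N linguist]] [PP [P with] [NP [NP [Det every] [N proof]] [PP [P with] [NP [NP [Det a] [N grammar]] [PP [P in] [NP [Det some] [N grammar]]]]]]]]]] [VP [V waited]]]
Every word is introduced by a lexical rule and the phrasal rules combine the resulting categories into a single S.

Grammatical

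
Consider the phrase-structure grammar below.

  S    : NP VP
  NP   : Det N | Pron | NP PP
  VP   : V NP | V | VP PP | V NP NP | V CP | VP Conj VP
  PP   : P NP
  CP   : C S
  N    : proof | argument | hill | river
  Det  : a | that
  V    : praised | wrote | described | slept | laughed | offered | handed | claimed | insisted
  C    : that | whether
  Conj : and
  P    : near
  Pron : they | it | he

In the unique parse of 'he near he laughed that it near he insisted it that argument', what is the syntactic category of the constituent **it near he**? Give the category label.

NP

[S [NP [NP [Pron he]] [PP [P near] [NP [Pron he]]]] [VP [V laughed] [CP [C that] [S [NP [NP [Pron it]] [PP [P near] [NP [Pron he]]]] [VP [V insisted] [NP [Pron it]] [NP [Det that] [N argument]]]]]]]
The span 'it near he' is the NP node built by NP → NP PP.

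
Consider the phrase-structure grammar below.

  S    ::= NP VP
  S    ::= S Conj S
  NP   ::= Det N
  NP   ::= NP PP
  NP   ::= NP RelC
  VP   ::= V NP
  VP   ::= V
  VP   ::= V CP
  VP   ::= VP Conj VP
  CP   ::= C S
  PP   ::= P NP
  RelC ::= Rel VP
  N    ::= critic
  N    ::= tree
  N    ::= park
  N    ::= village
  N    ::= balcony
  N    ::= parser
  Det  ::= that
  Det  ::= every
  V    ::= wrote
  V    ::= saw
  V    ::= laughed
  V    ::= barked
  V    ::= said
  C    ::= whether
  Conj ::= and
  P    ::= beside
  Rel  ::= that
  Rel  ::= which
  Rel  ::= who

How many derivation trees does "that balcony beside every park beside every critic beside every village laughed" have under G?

5

Two of the 5 distinct bracketings:
[S [NP [NP [Det that] [N balcony]] [PP [P beside] [NP [NP [Det every] [N park]] [PP [P beside] [NP [NP [Det every] [N critic]] [PP [P beside] [NP [Det every] [N village]]]]]]]] [VP [V laughed]]]
[S [NP [NP [Det that] [N balcony]] [PP [P beside] [NP [NP [NP [Det every] [N park]] [PP [P beside] [NP [Det every] [N critic]]]] [PP [P beside] [NP [Det every] [N village]]]]]] [VP [V laughed]]]
The trees differ in how a recursive rule is bracketed over the same span.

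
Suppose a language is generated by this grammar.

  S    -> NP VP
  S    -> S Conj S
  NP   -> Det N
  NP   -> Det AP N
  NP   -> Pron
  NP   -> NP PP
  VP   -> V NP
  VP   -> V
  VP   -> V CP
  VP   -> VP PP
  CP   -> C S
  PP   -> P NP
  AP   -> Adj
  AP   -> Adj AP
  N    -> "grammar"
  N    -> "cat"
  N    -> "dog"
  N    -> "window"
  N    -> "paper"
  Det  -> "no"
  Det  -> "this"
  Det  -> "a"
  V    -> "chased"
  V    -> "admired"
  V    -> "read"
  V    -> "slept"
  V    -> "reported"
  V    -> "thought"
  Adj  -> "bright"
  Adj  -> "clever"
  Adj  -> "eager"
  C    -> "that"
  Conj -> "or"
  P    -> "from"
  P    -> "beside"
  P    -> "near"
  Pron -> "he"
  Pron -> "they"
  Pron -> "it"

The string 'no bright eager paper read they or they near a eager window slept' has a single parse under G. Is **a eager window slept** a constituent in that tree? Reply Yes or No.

No

[S [S [NP [Det no] [AP [Adj bright] [AP [Adj eager]]] [N paper]] [VP [V read] [NP [Pron they]]]] [Conj or] [S [NP [NP [Pron they]] [PP [P near] [NP [Det a] [AP [Adj eager]] [N window]]]] [VP [V slept]]]]
The smallest constituent containing 'a eager window slept' is the S spanning 'they near a eager window slept'; no single node in the tree dominates exactly the given words.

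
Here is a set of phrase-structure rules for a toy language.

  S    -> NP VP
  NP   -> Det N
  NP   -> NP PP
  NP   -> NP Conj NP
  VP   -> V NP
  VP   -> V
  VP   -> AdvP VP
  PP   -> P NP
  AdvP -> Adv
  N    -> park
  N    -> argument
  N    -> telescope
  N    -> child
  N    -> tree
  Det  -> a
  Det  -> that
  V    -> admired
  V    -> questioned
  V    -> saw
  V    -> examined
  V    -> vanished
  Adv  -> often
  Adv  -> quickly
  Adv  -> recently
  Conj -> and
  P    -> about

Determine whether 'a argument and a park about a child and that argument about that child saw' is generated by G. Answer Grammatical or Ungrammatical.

Grammatical

[S [NP [NP [NP [Det a] [N argument]] [Conj and] [NP [Det a] [N park]]] [PP [P about] [NP [NP [NP [Det a] [N child]] [Conj and] [NP [Det that] [N argument]]] [PP [P about] [NP [Det that] [N child]]]]]] [VP [V saw]]]
The bracketing above is licensed at every node by one of the given productions, with S at the root.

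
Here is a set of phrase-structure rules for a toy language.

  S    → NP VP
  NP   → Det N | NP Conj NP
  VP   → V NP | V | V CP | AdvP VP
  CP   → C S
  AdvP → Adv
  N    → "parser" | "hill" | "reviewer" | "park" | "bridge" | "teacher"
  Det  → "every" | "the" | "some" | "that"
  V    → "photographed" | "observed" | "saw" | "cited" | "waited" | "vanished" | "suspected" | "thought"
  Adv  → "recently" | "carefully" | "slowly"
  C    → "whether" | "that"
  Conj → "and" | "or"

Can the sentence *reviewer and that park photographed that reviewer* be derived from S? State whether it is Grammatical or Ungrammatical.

For S → NP VP, no prefix of the string parses as an NP.

Ungrammatical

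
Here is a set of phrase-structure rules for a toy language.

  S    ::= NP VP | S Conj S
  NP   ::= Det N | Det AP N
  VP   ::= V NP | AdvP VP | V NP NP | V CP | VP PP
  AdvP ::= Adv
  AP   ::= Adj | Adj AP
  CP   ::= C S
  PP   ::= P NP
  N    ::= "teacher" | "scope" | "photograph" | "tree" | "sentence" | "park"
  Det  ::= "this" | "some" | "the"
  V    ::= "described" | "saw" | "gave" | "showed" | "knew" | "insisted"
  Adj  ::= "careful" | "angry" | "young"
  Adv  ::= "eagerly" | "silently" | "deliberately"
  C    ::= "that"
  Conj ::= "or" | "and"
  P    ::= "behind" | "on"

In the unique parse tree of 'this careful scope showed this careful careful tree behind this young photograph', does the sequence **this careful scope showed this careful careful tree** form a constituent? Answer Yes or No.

No

[S [NP [Det this] [AP [Adj careful]] [N scope]] [VP [VP [V showed] [NP [Det this] [AP [Adj careful] [AP [Adj careful]]] [N tree]]] [PP [P behind] [NP [Det this] [AP [Adj young]] [N photograph]]]]]
The smallest constituent containing 'this careful scope showed this careful careful tree' is the S spanning 'this careful scope showed this careful careful tree behind this young photograph'; no single node in the tree dominates exactly the given words.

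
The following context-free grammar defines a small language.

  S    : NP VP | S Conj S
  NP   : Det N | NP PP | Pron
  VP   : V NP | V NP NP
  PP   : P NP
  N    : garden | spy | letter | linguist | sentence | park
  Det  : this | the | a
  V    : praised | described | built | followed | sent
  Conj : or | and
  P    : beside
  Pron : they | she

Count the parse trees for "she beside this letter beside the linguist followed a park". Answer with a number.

The two bracketings:
[S [NP [NP [Pron she]] [PP [P beside] [NP [NP [Det this] [N letter]] [PP [P beside] [NP [Det the] [N linguist]]]]]] [VP [V followed] [NP [Det a] [N park]]]]
[S [NP [NP [NP [Pron she]] [PP [P beside] [NP [Det this] [N letter]]]] [PP [P beside] [NP [Det the] [N linguist]]]] [VP [V followed] [NP [Det a] [N park]]]]
The trees differ in how a recursive rule is bracketed over the same span.

2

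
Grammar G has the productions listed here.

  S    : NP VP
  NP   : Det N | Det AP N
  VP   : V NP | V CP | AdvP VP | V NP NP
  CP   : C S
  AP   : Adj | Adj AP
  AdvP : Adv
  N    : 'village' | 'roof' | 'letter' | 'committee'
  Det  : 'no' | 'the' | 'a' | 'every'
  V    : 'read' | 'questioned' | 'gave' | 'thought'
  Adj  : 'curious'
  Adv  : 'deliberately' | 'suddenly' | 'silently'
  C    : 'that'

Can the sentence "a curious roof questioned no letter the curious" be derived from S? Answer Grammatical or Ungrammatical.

Ungrammatical

For S → NP VP, the only prefix that parses as NP is 'a curious roof', but the remainder 'questioned no letter the curious' is not a VP under these rules.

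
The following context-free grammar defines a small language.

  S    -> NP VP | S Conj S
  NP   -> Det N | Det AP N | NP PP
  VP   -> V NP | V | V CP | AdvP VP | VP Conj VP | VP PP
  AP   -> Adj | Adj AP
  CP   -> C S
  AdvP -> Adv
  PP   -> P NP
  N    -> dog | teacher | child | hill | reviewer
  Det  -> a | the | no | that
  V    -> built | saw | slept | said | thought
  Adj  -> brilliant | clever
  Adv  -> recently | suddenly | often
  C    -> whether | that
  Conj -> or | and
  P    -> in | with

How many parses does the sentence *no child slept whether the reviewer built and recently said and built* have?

Two of the 7 distinct bracketings:
[S [NP [Det no] [N child]] [VP [V slept] [CP [C whether] [S [NP [Det the] [N reviewer]] [VP [VP [V built]] [Conj and] [VP [AdvP [Adv recently]] [VP [VP [V said]] [Conj and] [VP [V built]]]]]]]]]
[S [NP [Det no] [N child]] [VP [V slept] [CP [C whether] [S [NP [Det the] [N reviewer]] [VP [VP [V built]] [Conj and] [VP [VP [AdvP [Adv recently]] [VP [V said]]] [Conj and] [VP [V built]]]]]]]]
The trees differ in how a recursive rule is bracketed over the same span.

7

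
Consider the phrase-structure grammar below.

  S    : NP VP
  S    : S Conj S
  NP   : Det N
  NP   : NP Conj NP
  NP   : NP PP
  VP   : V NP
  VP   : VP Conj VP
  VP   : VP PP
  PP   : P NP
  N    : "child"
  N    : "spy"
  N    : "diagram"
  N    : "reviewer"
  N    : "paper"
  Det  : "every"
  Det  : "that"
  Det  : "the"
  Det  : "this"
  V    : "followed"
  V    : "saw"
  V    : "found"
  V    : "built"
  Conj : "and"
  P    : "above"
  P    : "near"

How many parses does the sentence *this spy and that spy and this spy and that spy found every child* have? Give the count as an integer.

Two of the 5 distinct bracketings:
[S [NP [NP [Det this] [N spy]] [Conj and] [NP [NP [Det that] [N spy]] [Conj and] [NP [NP [Det this] [N spy]] [Conj and] [NP [Det that] [N spy]]]]] [VP [V found] [NP [Det every] [N child]]]]
[S [NP [NP [Det this] [N spy]] [Conj and] [NP [NP [NP [Det that] [N spy]] [Conj and] [NP [Det this] [N spy]]] [Conj and] [NP [Det that] [N spy]]]] [VP [V found] [NP [Det every] [N child]]]]
The trees differ in how a recursive rule is bracketed over the same span.

5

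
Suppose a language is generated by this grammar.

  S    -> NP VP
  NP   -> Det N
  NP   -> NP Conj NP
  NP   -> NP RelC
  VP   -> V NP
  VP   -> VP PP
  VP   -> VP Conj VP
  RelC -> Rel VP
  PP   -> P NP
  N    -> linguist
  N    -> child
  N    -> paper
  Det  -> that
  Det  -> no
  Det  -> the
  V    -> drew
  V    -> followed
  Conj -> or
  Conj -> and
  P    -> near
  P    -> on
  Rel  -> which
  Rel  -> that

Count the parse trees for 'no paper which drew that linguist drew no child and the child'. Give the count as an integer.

[S [NP [NP [Det no] [N paper]] [RelC [Rel which] [VP [V drew] [NP [Det that] [N linguist]]]]] [VP [V drew] [NP [NP [Det no] [N child]] [Conj and] [NP [Det the] [N child]]]]]
No rule offers an alternative attachment or grouping for any span, so this is the only derivation.

1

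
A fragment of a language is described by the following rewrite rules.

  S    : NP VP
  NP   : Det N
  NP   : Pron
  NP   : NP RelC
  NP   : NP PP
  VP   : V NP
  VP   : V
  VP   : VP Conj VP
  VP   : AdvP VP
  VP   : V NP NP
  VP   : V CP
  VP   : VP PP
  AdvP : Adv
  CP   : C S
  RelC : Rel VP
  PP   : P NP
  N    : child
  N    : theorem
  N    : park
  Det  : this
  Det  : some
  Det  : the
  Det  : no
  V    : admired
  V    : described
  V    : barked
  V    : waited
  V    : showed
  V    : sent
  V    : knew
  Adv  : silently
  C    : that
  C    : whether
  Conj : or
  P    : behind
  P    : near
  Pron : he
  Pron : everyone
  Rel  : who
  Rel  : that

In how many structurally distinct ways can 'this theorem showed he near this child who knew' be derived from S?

Two of the 3 distinct bracketings:
[S [NP [Det this] [N theorem]] [VP [V showed] [NP [NP [NP [Pron he]] [PP [P near] [NP [Det this] [N child]]]] [RelC [Rel who] [VP [V knew]]]]]]
[S [NP [Det this] [N theorem]] [VP [V showed] [NP [NP [Pron he]] [PP [P near] [NP [NP [Det this] [N child]] [RelC [Rel who] [VP [V knew]]]]]]]]
The trees differ in how a recursive rule is bracketed over the same span.

3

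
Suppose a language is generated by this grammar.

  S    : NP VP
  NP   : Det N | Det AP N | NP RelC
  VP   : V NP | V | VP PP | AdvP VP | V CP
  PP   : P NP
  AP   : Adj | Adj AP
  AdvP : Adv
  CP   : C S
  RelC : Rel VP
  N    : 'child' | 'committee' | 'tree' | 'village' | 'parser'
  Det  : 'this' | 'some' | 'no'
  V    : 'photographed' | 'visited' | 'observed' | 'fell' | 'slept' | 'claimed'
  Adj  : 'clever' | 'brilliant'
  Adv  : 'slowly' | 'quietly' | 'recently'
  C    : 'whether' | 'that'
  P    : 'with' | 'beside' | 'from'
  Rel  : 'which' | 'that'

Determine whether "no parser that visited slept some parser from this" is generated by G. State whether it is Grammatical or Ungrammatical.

For S → NP VP, every NP-prefix leaves a non-VP remainder: after 'no parser' the remainder is not a VP; after 'no parser that visited' the remainder is not a VP.

Ungrammatical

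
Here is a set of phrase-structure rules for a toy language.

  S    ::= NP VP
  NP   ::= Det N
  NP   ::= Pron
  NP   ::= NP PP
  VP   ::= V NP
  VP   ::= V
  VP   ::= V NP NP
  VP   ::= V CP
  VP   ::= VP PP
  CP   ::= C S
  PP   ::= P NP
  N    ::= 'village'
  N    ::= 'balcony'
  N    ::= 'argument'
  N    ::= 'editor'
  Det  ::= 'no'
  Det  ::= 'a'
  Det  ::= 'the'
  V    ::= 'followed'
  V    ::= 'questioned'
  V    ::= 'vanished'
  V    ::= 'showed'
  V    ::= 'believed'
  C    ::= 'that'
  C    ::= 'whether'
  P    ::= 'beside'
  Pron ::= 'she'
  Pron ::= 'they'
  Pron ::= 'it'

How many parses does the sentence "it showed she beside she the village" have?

1

[S [NP [Pron it]] [VP [V showed] [NP [NP [Pron she]] [PP [P beside] [NP [Pron she]]]] [NP [Det the] [N village]]]]
No rule offers an alternative attachment or grouping for any span, so this is the only derivation.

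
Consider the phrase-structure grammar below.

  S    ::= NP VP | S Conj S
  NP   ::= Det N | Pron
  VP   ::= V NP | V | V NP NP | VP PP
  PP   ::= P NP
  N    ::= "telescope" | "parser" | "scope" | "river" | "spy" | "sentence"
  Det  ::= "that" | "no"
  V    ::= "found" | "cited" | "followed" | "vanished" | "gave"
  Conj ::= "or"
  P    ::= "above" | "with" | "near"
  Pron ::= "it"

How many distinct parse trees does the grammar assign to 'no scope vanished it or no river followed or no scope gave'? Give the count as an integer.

2

The two bracketings:
[S [S [NP [Det no] [N scope]] [VP [V vanished] [NP [Pron it]]]] [Conj or] [S [S [NP [Det no] [N river]] [VP [V followed]]] [Conj or] [S [NP [Det no] [N scope]] [VP [V gave]]]]]
[S [S [S [NP [Det no] [N scope]] [VP [V vanished] [NP [Pron it]]]] [Conj or] [S [NP [Det no] [N river]] [VP [V followed]]]] [Conj or] [S [NP [Det no] [N scope]] [VP [V gave]]]]
The trees differ in how a recursive rule is bracketed over the same span.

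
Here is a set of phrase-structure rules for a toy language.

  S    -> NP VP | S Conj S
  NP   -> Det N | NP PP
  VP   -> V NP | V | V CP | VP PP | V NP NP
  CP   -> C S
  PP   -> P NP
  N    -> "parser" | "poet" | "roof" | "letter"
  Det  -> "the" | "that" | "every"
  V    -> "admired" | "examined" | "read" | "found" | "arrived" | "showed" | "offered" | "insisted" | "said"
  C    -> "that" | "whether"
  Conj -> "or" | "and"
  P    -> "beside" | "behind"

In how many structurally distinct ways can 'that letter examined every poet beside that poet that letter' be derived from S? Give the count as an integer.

1

[S [NP [Det that] [N letter]] [VP [V examined] [NP [NP [Det every] [N poet]] [PP [P beside] [NP [Det that] [N poet]]]] [NP [Det that] [N letter]]]]
No rule offers an alternative attachment or grouping for any span, so this is the only derivation.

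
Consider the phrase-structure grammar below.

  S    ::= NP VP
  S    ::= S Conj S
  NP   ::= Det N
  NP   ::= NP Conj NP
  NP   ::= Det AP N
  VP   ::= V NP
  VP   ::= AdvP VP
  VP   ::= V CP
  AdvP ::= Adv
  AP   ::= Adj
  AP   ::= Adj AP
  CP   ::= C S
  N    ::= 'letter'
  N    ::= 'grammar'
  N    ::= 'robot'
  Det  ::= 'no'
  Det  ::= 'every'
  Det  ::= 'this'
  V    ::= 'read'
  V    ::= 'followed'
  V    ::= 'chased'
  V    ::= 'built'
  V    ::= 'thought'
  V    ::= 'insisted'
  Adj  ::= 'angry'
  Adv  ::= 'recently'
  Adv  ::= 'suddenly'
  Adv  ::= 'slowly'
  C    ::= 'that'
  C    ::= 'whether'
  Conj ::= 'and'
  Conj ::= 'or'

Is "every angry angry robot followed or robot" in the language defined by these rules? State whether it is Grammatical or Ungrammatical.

Ungrammatical

A V word can never sit immediately before a Conj word in any string this grammar generates, so the substring 'followed or' rules out a derivation.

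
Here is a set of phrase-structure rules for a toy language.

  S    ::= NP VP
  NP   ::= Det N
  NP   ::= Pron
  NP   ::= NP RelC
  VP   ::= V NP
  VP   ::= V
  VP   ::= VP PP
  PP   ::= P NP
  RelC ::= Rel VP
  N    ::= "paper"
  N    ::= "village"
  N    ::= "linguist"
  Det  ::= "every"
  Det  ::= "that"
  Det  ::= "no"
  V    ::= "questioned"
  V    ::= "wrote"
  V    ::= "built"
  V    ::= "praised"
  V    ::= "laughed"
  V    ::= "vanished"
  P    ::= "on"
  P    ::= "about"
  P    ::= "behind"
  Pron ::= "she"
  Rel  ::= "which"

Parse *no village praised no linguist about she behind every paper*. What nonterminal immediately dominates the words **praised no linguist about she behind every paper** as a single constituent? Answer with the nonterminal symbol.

S
  NP
    Det: no
    N: village
  VP
    VP
      VP
        V: praised
        NP
          Det: no
          N: linguist
      PP
        P: about
        NP
          Pron: she
    PP
      P: behind
      NP
        Det: every
        N: paper
The span 'praised no linguist about she behind every paper' is the VP node built by VP → VP PP.

VP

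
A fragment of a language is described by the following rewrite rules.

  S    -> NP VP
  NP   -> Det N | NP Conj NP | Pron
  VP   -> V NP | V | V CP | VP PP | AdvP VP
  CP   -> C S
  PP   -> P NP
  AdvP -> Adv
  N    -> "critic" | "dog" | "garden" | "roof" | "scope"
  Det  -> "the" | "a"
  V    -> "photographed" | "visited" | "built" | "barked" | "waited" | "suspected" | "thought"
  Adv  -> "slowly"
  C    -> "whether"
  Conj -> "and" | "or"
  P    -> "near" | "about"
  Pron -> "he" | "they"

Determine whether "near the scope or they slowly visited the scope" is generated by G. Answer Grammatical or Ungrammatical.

For S → NP VP, no prefix of the string parses as an NP.

Ungrammatical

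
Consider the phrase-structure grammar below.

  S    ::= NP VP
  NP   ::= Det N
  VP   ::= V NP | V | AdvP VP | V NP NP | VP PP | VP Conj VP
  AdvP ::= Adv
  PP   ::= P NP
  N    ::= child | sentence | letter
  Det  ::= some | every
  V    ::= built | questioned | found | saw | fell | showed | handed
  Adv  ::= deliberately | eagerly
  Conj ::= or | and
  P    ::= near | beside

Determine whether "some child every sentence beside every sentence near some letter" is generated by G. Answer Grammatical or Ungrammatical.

Ungrammatical

For S → NP VP, the only prefix that parses as NP is 'some child', but the remainder 'every sentence beside every sentence near some letter' is not a VP under these rules.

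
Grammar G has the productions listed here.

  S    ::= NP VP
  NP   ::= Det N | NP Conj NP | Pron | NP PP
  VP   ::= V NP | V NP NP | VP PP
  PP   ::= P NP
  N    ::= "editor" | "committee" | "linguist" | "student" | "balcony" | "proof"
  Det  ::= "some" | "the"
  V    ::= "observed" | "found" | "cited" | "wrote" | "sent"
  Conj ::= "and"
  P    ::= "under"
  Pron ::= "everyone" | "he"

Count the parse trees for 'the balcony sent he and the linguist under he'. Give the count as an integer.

Two of the 3 distinct bracketings:
[S [NP [Det the] [N balcony]] [VP [V sent] [NP [NP [Pron he]] [Conj and] [NP [NP [Det the] [N linguist]] [PP [P under] [NP [Pron he]]]]]]]
[S [NP [Det the] [N balcony]] [VP [V sent] [NP [NP [NP [Pron he]] [Conj and] [NP [Det the] [N linguist]]] [PP [P under] [NP [Pron he]]]]]]
The trees differ in how a recursive rule is bracketed over the same span.

3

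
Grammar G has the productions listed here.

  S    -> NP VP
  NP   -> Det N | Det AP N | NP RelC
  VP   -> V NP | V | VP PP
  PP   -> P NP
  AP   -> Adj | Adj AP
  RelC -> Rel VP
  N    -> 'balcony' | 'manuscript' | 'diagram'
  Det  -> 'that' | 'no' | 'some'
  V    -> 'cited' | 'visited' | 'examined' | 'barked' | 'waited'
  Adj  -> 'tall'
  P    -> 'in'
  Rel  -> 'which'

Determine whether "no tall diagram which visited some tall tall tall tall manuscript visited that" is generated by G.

Ungrammatical

For S → NP VP, every NP-prefix leaves a non-VP remainder: after 'no tall diagram' the remainder is not a VP; after 'no tall diagram which visited' the remainder is not a VP; after 'no tall diagram which visited some tall tall tall tall manuscript' the remainder is not a VP.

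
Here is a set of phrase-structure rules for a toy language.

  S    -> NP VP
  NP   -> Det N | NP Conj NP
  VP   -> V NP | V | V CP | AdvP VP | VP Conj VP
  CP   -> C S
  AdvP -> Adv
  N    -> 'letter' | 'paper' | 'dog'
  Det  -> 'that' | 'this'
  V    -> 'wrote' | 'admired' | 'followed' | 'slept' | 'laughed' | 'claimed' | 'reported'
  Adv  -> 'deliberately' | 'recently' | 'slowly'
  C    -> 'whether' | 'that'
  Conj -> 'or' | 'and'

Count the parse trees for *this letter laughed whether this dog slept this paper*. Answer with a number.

[S [NP [Det this] [N letter]] [VP [V laughed] [CP [C whether] [S [NP [Det this] [N dog]] [VP [V slept] [NP [Det this] [N paper]]]]]]]
No rule offers an alternative attachment or grouping for any span, so this is the only derivation.

1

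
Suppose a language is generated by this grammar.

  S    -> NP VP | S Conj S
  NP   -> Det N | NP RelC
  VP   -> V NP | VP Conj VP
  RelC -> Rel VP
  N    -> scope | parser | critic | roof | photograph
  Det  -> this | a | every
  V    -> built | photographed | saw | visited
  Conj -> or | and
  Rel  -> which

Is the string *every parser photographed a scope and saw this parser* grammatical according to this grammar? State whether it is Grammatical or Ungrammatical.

Grammatical

S
  NP
    Det: every
    N: parser
  VP
    VP
      V: photographed
      NP
        Det: a
        N: scope
    Conj: and
    VP
      V: saw
      NP
        Det: this
        N: parser
The bracketing above is licensed at every node by one of the given productions, with S at the root.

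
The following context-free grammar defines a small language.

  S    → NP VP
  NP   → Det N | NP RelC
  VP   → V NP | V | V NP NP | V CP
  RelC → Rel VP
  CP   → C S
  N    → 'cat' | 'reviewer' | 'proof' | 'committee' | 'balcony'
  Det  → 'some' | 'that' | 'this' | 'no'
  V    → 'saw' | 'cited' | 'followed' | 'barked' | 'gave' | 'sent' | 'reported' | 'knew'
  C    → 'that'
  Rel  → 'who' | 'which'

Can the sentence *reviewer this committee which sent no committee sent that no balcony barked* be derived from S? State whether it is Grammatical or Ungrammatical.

Ungrammatical

For S → NP VP, no prefix of the string parses as an NP.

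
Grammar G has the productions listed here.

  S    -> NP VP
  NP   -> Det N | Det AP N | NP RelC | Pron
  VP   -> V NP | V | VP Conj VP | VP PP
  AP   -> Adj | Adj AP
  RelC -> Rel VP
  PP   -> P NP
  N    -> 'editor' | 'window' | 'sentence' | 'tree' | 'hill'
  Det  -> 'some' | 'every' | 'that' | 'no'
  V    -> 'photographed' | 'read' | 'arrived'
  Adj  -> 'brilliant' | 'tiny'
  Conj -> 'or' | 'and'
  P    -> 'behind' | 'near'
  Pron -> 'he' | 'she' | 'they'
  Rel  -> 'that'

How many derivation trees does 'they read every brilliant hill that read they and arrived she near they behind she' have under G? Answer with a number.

9

Two of the 9 distinct bracketings:
[S [NP [Pron they]] [VP [V read] [NP [NP [Det every] [AP [Adj brilliant]] [N hill]] [RelC [Rel that] [VP [VP [V read] [NP [Pron they]]] [Conj and] [VP [VP [VP [V arrived] [NP [Pron she]]] [PP [P near] [NP [Pron they]]]] [PP [P behind] [NP [Pron she]]]]]]]]]
[S [NP [Pron they]] [VP [V read] [NP [NP [Det every] [AP [Adj brilliant]] [N hill]] [RelC [Rel that] [VP [VP [VP [V read] [NP [Pron they]]] [Conj and] [VP [VP [V arrived] [NP [Pron she]]] [PP [P near] [NP [Pron they]]]]] [PP [P behind] [NP [Pron she]]]]]]]]
The trees differ in how a recursive rule is bracketed over the same span.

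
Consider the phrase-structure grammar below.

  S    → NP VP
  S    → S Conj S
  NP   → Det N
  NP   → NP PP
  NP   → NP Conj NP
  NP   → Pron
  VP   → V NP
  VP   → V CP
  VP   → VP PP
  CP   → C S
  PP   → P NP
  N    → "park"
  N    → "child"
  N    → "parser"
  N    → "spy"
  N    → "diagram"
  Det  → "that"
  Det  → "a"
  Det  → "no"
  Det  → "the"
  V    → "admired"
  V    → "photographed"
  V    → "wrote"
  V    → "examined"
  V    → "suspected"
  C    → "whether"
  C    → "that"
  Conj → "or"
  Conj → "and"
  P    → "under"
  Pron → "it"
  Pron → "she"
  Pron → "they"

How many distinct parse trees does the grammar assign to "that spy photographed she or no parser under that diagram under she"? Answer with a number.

Two of the 9 distinct bracketings:
[S [NP [Det that] [N spy]] [VP [V photographed] [NP [NP [NP [Pron she]] [Conj or] [NP [Det no] [N parser]]] [PP [P under] [NP [NP [Det that] [N diagram]] [PP [P under] [NP [Pron she]]]]]]]]
[S [NP [Det that] [N spy]] [VP [V photographed] [NP [NP [NP [NP [Pron she]] [Conj or] [NP [Det no] [N parser]]] [PP [P under] [NP [Det that] [N diagram]]]] [PP [P under] [NP [Pron she]]]]]]
The trees differ in how a recursive rule is bracketed over the same span.

9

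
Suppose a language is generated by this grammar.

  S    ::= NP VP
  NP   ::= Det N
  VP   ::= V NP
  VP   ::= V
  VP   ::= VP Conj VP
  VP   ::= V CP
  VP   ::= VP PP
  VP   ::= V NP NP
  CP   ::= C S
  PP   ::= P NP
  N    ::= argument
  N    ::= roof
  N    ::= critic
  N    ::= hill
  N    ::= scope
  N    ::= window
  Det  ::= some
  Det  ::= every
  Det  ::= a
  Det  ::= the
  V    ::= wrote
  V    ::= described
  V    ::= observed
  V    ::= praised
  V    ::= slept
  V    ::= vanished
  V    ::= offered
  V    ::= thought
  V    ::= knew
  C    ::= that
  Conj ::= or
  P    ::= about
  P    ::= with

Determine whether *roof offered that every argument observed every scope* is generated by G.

For S → NP VP, no prefix of the string parses as an NP.

Ungrammatical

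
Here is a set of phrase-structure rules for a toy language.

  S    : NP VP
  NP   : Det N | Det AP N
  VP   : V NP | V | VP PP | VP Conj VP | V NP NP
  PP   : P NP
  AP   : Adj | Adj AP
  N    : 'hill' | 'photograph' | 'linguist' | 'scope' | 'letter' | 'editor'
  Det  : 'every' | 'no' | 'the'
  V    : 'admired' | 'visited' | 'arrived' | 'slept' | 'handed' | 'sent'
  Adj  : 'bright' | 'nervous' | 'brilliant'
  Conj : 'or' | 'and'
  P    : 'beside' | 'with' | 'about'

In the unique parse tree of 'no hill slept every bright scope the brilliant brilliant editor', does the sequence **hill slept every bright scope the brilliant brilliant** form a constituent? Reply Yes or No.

No

[S [NP [Det no] [N hill]] [VP [V slept] [NP [Det every] [AP [Adj bright]] [N scope]] [NP [Det the] [AP [Adj brilliant] [AP [Adj brilliant]]] [N editor]]]]
The smallest constituent containing 'hill slept every bright scope the brilliant brilliant' is the S spanning 'no hill slept every bright scope the brilliant brilliant editor'; no single node in the tree dominates exactly the given words.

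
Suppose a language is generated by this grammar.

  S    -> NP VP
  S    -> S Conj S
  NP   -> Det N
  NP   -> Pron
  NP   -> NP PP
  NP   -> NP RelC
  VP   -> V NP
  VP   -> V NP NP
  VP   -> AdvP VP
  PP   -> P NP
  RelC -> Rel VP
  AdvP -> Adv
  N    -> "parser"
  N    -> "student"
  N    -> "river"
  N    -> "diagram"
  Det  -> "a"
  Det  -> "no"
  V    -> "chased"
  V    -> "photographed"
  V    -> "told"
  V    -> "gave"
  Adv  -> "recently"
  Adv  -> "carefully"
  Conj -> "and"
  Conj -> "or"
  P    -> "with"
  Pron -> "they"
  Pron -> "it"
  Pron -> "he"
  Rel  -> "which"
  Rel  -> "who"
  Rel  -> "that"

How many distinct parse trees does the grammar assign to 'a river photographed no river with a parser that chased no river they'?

Two of the 4 distinct bracketings:
[S [NP [Det a] [N river]] [VP [V photographed] [NP [NP [Det no] [N river]] [PP [P with] [NP [NP [Det a] [N parser]] [RelC [Rel that] [VP [V chased] [NP [Det no] [N river]] [NP [Pron they]]]]]]]]]
[S [NP [Det a] [N river]] [VP [V photographed] [NP [NP [NP [Det no] [N river]] [PP [P with] [NP [Det a] [N parser]]]] [RelC [Rel that] [VP [V chased] [NP [Det no] [N river]] [NP [Pron they]]]]]]]
The trees differ in how a recursive rule is bracketed over the same span.

4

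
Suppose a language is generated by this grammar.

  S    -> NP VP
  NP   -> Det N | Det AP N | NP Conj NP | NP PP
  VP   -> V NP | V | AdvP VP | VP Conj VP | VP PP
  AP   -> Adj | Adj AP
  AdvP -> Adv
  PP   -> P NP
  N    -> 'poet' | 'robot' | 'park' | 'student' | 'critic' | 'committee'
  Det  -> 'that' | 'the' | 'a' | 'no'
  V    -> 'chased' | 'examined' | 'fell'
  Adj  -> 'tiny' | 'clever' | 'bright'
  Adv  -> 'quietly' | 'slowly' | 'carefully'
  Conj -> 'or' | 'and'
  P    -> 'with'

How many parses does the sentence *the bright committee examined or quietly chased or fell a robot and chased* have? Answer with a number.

9

Two of the 9 distinct bracketings:
[S [NP [Det the] [AP [Adj bright]] [N committee]] [VP [VP [V examined]] [Conj or] [VP [AdvP [Adv quietly]] [VP [VP [V chased]] [Conj or] [VP [VP [V fell] [NP [Det a] [N robot]]] [Conj and] [VP [V chased]]]]]]]
[S [NP [Det the] [AP [Adj bright]] [N committee]] [VP [VP [V examined]] [Conj or] [VP [AdvP [Adv quietly]] [VP [VP [VP [V chased]] [Conj or] [VP [V fell] [NP [Det a] [N robot]]]] [Conj and] [VP [V chased]]]]]]
The trees differ in how a recursive rule is bracketed over the same span.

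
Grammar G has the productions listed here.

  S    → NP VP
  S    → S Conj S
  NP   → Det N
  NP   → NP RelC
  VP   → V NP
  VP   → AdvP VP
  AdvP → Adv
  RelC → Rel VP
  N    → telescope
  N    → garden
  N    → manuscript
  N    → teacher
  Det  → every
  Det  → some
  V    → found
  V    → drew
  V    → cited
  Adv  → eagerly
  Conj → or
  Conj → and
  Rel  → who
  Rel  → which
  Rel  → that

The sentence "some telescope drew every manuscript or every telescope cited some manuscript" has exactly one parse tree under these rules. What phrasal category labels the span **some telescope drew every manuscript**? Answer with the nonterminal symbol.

S

S
  S
    NP
      Det: some
      N: telescope
    VP
      V: drew
      NP
        Det: every
        N: manuscript
  Conj: or
  S
    NP
      Det: every
      N: telescope
    VP
      V: cited
      NP
        Det: some
        N: manuscript
The span 'some telescope drew every manuscript' is the S node built by S → NP VP.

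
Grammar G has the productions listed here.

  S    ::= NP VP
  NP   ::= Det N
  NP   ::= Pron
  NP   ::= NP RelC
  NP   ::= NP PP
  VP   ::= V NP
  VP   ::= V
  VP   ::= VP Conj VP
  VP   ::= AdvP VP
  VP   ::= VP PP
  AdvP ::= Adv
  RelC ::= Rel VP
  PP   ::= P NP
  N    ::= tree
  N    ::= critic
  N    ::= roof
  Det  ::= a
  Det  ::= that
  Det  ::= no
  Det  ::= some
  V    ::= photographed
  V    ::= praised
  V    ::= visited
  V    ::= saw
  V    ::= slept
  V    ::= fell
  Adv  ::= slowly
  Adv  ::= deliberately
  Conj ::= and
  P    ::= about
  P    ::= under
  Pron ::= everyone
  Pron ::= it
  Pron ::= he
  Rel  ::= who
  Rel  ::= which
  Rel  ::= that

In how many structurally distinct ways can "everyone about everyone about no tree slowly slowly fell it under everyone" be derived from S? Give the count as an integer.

Two of the 8 distinct bracketings:
[S [NP [NP [Pron everyone]] [PP [P about] [NP [NP [Pron everyone]] [PP [P about] [NP [Det no] [N tree]]]]]] [VP [AdvP [Adv slowly]] [VP [AdvP [Adv slowly]] [VP [V fell] [NP [NP [Pron it]] [PP [P under] [NP [Pron everyone]]]]]]]]
[S [NP [NP [Pron everyone]] [PP [P about] [NP [NP [Pron everyone]] [PP [P about] [NP [Det no] [N tree]]]]]] [VP [AdvP [Adv slowly]] [VP [AdvP [Adv slowly]] [VP [VP [V fell] [NP [Pron it]]] [PP [P under] [NP [Pron everyone]]]]]]]
The difference turns on whether VP → VP PP is used at the relevant span, versus an alternative expansion of VP.

8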